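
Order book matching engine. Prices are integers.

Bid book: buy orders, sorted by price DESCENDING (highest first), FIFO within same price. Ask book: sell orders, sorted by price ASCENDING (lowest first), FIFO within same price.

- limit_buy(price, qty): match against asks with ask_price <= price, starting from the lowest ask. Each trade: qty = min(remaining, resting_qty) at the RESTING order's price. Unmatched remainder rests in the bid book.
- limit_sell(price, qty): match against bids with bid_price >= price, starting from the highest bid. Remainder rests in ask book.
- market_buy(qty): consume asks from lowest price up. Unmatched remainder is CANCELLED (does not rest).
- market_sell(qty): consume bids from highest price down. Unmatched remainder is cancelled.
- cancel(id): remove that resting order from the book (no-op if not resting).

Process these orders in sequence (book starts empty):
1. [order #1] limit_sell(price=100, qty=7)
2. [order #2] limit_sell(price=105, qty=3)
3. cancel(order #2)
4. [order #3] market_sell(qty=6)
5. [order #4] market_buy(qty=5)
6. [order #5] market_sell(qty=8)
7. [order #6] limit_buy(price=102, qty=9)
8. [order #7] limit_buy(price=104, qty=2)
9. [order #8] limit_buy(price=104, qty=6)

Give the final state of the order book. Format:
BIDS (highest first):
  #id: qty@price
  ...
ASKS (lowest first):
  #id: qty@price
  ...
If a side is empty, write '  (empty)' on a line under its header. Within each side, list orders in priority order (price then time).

Answer: BIDS (highest first):
  #7: 2@104
  #8: 6@104
  #6: 7@102
ASKS (lowest first):
  (empty)

Derivation:
After op 1 [order #1] limit_sell(price=100, qty=7): fills=none; bids=[-] asks=[#1:7@100]
After op 2 [order #2] limit_sell(price=105, qty=3): fills=none; bids=[-] asks=[#1:7@100 #2:3@105]
After op 3 cancel(order #2): fills=none; bids=[-] asks=[#1:7@100]
After op 4 [order #3] market_sell(qty=6): fills=none; bids=[-] asks=[#1:7@100]
After op 5 [order #4] market_buy(qty=5): fills=#4x#1:5@100; bids=[-] asks=[#1:2@100]
After op 6 [order #5] market_sell(qty=8): fills=none; bids=[-] asks=[#1:2@100]
After op 7 [order #6] limit_buy(price=102, qty=9): fills=#6x#1:2@100; bids=[#6:7@102] asks=[-]
After op 8 [order #7] limit_buy(price=104, qty=2): fills=none; bids=[#7:2@104 #6:7@102] asks=[-]
After op 9 [order #8] limit_buy(price=104, qty=6): fills=none; bids=[#7:2@104 #8:6@104 #6:7@102] asks=[-]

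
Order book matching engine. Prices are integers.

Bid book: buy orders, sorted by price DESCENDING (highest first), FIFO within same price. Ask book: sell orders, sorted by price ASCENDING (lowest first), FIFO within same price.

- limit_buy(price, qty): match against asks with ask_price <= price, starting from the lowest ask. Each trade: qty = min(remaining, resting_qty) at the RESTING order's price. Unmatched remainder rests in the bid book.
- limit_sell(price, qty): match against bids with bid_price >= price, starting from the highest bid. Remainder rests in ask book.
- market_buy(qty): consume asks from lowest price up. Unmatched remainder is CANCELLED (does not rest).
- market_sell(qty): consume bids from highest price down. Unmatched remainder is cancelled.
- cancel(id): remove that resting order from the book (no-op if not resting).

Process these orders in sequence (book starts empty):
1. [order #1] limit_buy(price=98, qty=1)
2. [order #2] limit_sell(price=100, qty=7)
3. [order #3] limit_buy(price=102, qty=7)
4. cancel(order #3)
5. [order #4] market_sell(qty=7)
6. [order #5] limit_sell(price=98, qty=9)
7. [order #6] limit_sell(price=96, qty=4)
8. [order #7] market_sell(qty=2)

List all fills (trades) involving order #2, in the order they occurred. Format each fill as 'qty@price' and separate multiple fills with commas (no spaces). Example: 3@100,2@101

Answer: 7@100

Derivation:
After op 1 [order #1] limit_buy(price=98, qty=1): fills=none; bids=[#1:1@98] asks=[-]
After op 2 [order #2] limit_sell(price=100, qty=7): fills=none; bids=[#1:1@98] asks=[#2:7@100]
After op 3 [order #3] limit_buy(price=102, qty=7): fills=#3x#2:7@100; bids=[#1:1@98] asks=[-]
After op 4 cancel(order #3): fills=none; bids=[#1:1@98] asks=[-]
After op 5 [order #4] market_sell(qty=7): fills=#1x#4:1@98; bids=[-] asks=[-]
After op 6 [order #5] limit_sell(price=98, qty=9): fills=none; bids=[-] asks=[#5:9@98]
After op 7 [order #6] limit_sell(price=96, qty=4): fills=none; bids=[-] asks=[#6:4@96 #5:9@98]
After op 8 [order #7] market_sell(qty=2): fills=none; bids=[-] asks=[#6:4@96 #5:9@98]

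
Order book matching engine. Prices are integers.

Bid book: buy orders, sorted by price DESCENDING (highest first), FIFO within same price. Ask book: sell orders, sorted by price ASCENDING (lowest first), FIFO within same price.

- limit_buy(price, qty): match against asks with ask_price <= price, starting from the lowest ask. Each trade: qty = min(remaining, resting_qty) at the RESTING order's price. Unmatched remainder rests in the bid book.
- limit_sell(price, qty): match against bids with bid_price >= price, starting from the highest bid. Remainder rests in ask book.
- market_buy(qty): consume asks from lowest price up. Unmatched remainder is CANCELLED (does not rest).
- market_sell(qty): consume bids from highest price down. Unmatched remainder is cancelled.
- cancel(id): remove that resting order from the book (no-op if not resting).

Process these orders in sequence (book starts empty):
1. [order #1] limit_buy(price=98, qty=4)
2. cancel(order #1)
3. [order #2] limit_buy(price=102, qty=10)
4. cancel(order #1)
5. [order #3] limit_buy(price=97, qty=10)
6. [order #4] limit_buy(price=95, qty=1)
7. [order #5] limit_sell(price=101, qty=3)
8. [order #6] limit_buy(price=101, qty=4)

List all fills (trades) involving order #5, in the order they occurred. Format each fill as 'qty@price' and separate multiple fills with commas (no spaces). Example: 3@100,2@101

Answer: 3@102

Derivation:
After op 1 [order #1] limit_buy(price=98, qty=4): fills=none; bids=[#1:4@98] asks=[-]
After op 2 cancel(order #1): fills=none; bids=[-] asks=[-]
After op 3 [order #2] limit_buy(price=102, qty=10): fills=none; bids=[#2:10@102] asks=[-]
After op 4 cancel(order #1): fills=none; bids=[#2:10@102] asks=[-]
After op 5 [order #3] limit_buy(price=97, qty=10): fills=none; bids=[#2:10@102 #3:10@97] asks=[-]
After op 6 [order #4] limit_buy(price=95, qty=1): fills=none; bids=[#2:10@102 #3:10@97 #4:1@95] asks=[-]
After op 7 [order #5] limit_sell(price=101, qty=3): fills=#2x#5:3@102; bids=[#2:7@102 #3:10@97 #4:1@95] asks=[-]
After op 8 [order #6] limit_buy(price=101, qty=4): fills=none; bids=[#2:7@102 #6:4@101 #3:10@97 #4:1@95] asks=[-]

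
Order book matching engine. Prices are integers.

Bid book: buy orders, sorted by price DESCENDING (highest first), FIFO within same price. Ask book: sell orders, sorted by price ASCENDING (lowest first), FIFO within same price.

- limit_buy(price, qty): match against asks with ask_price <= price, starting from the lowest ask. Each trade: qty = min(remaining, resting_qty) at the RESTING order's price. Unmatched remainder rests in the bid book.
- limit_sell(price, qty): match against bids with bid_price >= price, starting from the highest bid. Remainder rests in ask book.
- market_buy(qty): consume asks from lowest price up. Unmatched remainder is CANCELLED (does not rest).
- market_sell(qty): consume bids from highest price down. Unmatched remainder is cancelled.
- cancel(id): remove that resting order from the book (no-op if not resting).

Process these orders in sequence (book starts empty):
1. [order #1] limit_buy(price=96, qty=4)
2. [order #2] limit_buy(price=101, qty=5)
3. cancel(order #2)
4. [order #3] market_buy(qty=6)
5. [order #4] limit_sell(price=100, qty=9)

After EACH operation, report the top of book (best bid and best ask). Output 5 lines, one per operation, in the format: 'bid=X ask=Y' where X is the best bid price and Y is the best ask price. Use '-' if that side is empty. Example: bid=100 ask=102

After op 1 [order #1] limit_buy(price=96, qty=4): fills=none; bids=[#1:4@96] asks=[-]
After op 2 [order #2] limit_buy(price=101, qty=5): fills=none; bids=[#2:5@101 #1:4@96] asks=[-]
After op 3 cancel(order #2): fills=none; bids=[#1:4@96] asks=[-]
After op 4 [order #3] market_buy(qty=6): fills=none; bids=[#1:4@96] asks=[-]
After op 5 [order #4] limit_sell(price=100, qty=9): fills=none; bids=[#1:4@96] asks=[#4:9@100]

Answer: bid=96 ask=-
bid=101 ask=-
bid=96 ask=-
bid=96 ask=-
bid=96 ask=100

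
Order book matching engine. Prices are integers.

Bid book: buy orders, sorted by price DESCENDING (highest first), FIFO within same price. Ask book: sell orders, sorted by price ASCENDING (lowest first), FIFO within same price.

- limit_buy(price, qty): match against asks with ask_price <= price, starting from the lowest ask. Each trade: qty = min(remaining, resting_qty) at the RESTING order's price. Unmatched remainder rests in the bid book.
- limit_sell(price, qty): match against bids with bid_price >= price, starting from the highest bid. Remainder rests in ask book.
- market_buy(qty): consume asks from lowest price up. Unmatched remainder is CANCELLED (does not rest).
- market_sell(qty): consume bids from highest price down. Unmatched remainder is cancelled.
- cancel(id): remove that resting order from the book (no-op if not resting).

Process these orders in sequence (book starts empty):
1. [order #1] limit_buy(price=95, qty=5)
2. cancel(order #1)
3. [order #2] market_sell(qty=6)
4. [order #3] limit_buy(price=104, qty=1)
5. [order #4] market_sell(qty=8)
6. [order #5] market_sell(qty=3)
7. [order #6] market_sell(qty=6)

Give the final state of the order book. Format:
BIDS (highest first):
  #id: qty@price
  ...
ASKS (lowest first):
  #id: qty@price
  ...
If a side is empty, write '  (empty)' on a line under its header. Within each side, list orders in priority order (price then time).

Answer: BIDS (highest first):
  (empty)
ASKS (lowest first):
  (empty)

Derivation:
After op 1 [order #1] limit_buy(price=95, qty=5): fills=none; bids=[#1:5@95] asks=[-]
After op 2 cancel(order #1): fills=none; bids=[-] asks=[-]
After op 3 [order #2] market_sell(qty=6): fills=none; bids=[-] asks=[-]
After op 4 [order #3] limit_buy(price=104, qty=1): fills=none; bids=[#3:1@104] asks=[-]
After op 5 [order #4] market_sell(qty=8): fills=#3x#4:1@104; bids=[-] asks=[-]
After op 6 [order #5] market_sell(qty=3): fills=none; bids=[-] asks=[-]
After op 7 [order #6] market_sell(qty=6): fills=none; bids=[-] asks=[-]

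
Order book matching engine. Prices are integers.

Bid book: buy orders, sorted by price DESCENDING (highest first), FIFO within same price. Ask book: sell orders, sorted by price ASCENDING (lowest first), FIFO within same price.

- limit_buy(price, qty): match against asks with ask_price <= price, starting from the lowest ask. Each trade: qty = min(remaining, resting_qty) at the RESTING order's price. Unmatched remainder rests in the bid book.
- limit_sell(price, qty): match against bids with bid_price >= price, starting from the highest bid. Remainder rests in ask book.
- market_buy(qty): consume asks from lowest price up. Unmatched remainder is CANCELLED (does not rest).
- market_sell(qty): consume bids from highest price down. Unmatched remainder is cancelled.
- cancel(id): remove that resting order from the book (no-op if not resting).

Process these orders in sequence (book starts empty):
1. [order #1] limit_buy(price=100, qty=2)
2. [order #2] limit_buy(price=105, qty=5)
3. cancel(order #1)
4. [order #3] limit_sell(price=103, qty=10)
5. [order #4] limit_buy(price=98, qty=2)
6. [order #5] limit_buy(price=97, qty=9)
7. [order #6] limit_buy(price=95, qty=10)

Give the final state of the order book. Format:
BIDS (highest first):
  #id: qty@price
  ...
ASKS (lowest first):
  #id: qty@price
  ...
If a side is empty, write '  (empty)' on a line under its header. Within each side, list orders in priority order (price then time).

After op 1 [order #1] limit_buy(price=100, qty=2): fills=none; bids=[#1:2@100] asks=[-]
After op 2 [order #2] limit_buy(price=105, qty=5): fills=none; bids=[#2:5@105 #1:2@100] asks=[-]
After op 3 cancel(order #1): fills=none; bids=[#2:5@105] asks=[-]
After op 4 [order #3] limit_sell(price=103, qty=10): fills=#2x#3:5@105; bids=[-] asks=[#3:5@103]
After op 5 [order #4] limit_buy(price=98, qty=2): fills=none; bids=[#4:2@98] asks=[#3:5@103]
After op 6 [order #5] limit_buy(price=97, qty=9): fills=none; bids=[#4:2@98 #5:9@97] asks=[#3:5@103]
After op 7 [order #6] limit_buy(price=95, qty=10): fills=none; bids=[#4:2@98 #5:9@97 #6:10@95] asks=[#3:5@103]

Answer: BIDS (highest first):
  #4: 2@98
  #5: 9@97
  #6: 10@95
ASKS (lowest first):
  #3: 5@103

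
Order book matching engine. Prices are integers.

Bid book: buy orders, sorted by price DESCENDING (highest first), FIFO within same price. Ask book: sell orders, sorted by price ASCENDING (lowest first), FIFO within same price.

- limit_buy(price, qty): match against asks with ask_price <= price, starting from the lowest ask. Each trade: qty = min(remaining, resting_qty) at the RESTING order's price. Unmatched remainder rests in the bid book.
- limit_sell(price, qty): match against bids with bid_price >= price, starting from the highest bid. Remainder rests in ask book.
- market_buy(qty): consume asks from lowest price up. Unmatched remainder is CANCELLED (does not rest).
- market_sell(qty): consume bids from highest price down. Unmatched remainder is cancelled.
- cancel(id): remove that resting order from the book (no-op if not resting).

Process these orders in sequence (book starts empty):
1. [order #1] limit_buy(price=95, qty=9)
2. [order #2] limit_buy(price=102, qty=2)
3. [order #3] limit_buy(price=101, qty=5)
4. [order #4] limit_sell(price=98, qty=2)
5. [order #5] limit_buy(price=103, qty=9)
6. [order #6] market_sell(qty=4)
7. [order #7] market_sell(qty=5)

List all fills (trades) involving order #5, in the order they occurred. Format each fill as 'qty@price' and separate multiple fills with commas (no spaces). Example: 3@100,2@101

After op 1 [order #1] limit_buy(price=95, qty=9): fills=none; bids=[#1:9@95] asks=[-]
After op 2 [order #2] limit_buy(price=102, qty=2): fills=none; bids=[#2:2@102 #1:9@95] asks=[-]
After op 3 [order #3] limit_buy(price=101, qty=5): fills=none; bids=[#2:2@102 #3:5@101 #1:9@95] asks=[-]
After op 4 [order #4] limit_sell(price=98, qty=2): fills=#2x#4:2@102; bids=[#3:5@101 #1:9@95] asks=[-]
After op 5 [order #5] limit_buy(price=103, qty=9): fills=none; bids=[#5:9@103 #3:5@101 #1:9@95] asks=[-]
After op 6 [order #6] market_sell(qty=4): fills=#5x#6:4@103; bids=[#5:5@103 #3:5@101 #1:9@95] asks=[-]
After op 7 [order #7] market_sell(qty=5): fills=#5x#7:5@103; bids=[#3:5@101 #1:9@95] asks=[-]

Answer: 4@103,5@103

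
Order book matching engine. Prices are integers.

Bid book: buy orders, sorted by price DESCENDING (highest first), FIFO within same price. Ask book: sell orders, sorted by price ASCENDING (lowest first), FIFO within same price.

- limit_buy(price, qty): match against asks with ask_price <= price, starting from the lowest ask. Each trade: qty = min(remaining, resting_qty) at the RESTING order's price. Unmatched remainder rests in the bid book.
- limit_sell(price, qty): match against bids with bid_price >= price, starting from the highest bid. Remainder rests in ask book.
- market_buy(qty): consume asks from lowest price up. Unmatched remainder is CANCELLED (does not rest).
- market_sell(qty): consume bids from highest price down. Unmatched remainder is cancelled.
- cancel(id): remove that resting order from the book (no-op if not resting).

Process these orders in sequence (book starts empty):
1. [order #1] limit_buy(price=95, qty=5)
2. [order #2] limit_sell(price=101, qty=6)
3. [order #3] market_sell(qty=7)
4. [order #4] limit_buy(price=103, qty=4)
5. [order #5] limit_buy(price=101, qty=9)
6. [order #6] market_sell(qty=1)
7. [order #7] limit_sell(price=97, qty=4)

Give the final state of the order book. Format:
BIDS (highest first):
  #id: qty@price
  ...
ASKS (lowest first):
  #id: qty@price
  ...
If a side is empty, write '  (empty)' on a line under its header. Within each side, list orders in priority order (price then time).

Answer: BIDS (highest first):
  #5: 2@101
ASKS (lowest first):
  (empty)

Derivation:
After op 1 [order #1] limit_buy(price=95, qty=5): fills=none; bids=[#1:5@95] asks=[-]
After op 2 [order #2] limit_sell(price=101, qty=6): fills=none; bids=[#1:5@95] asks=[#2:6@101]
After op 3 [order #3] market_sell(qty=7): fills=#1x#3:5@95; bids=[-] asks=[#2:6@101]
After op 4 [order #4] limit_buy(price=103, qty=4): fills=#4x#2:4@101; bids=[-] asks=[#2:2@101]
After op 5 [order #5] limit_buy(price=101, qty=9): fills=#5x#2:2@101; bids=[#5:7@101] asks=[-]
After op 6 [order #6] market_sell(qty=1): fills=#5x#6:1@101; bids=[#5:6@101] asks=[-]
After op 7 [order #7] limit_sell(price=97, qty=4): fills=#5x#7:4@101; bids=[#5:2@101] asks=[-]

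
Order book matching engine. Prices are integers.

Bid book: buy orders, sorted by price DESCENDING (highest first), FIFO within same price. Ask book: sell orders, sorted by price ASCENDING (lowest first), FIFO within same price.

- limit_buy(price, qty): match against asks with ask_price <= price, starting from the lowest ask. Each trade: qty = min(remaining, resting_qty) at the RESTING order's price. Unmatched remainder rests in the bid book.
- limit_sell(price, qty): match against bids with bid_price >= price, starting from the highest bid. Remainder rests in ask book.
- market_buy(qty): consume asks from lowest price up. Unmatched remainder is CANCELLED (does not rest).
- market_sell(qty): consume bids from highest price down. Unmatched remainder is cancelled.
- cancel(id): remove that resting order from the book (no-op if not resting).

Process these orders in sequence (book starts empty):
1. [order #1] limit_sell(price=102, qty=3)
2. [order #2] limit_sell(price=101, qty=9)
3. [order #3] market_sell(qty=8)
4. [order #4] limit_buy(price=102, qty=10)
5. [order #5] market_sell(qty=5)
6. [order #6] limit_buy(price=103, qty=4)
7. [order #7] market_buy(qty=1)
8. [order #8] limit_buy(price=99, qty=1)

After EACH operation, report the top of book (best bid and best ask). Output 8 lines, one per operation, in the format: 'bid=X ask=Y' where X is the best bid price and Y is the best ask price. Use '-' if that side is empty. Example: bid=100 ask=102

Answer: bid=- ask=102
bid=- ask=101
bid=- ask=101
bid=- ask=102
bid=- ask=102
bid=103 ask=-
bid=103 ask=-
bid=103 ask=-

Derivation:
After op 1 [order #1] limit_sell(price=102, qty=3): fills=none; bids=[-] asks=[#1:3@102]
After op 2 [order #2] limit_sell(price=101, qty=9): fills=none; bids=[-] asks=[#2:9@101 #1:3@102]
After op 3 [order #3] market_sell(qty=8): fills=none; bids=[-] asks=[#2:9@101 #1:3@102]
After op 4 [order #4] limit_buy(price=102, qty=10): fills=#4x#2:9@101 #4x#1:1@102; bids=[-] asks=[#1:2@102]
After op 5 [order #5] market_sell(qty=5): fills=none; bids=[-] asks=[#1:2@102]
After op 6 [order #6] limit_buy(price=103, qty=4): fills=#6x#1:2@102; bids=[#6:2@103] asks=[-]
After op 7 [order #7] market_buy(qty=1): fills=none; bids=[#6:2@103] asks=[-]
After op 8 [order #8] limit_buy(price=99, qty=1): fills=none; bids=[#6:2@103 #8:1@99] asks=[-]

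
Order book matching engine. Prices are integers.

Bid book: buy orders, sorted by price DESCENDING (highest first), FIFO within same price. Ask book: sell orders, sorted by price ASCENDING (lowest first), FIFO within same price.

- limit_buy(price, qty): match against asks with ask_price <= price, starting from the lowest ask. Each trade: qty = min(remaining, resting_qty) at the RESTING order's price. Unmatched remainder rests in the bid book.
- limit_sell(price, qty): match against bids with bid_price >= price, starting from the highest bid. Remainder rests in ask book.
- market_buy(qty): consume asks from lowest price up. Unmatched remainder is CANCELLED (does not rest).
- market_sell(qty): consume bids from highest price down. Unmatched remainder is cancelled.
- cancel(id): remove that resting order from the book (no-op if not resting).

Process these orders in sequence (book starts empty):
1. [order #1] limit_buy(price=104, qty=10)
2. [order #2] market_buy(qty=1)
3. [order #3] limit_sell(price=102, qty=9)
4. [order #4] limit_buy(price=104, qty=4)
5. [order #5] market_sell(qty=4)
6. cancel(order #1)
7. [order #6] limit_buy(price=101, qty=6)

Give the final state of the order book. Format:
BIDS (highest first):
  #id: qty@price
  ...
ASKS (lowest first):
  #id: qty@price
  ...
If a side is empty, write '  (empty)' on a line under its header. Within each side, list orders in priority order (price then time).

After op 1 [order #1] limit_buy(price=104, qty=10): fills=none; bids=[#1:10@104] asks=[-]
After op 2 [order #2] market_buy(qty=1): fills=none; bids=[#1:10@104] asks=[-]
After op 3 [order #3] limit_sell(price=102, qty=9): fills=#1x#3:9@104; bids=[#1:1@104] asks=[-]
After op 4 [order #4] limit_buy(price=104, qty=4): fills=none; bids=[#1:1@104 #4:4@104] asks=[-]
After op 5 [order #5] market_sell(qty=4): fills=#1x#5:1@104 #4x#5:3@104; bids=[#4:1@104] asks=[-]
After op 6 cancel(order #1): fills=none; bids=[#4:1@104] asks=[-]
After op 7 [order #6] limit_buy(price=101, qty=6): fills=none; bids=[#4:1@104 #6:6@101] asks=[-]

Answer: BIDS (highest first):
  #4: 1@104
  #6: 6@101
ASKS (lowest first):
  (empty)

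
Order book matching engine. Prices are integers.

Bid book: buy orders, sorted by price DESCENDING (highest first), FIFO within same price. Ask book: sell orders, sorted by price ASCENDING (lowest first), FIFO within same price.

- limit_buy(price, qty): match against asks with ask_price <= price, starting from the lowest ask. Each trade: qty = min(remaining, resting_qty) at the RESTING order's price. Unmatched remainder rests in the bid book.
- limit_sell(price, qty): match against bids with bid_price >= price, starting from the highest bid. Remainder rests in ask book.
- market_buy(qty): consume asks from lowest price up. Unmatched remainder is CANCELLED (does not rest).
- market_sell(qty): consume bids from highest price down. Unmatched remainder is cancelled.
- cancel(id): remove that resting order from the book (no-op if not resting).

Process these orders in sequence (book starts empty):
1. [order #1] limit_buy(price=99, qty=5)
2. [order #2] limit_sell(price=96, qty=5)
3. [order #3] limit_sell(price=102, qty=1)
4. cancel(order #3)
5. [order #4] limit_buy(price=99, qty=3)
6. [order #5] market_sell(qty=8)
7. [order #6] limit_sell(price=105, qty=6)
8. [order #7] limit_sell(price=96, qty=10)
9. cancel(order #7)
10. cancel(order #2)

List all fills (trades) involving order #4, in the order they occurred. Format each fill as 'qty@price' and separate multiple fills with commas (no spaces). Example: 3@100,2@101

After op 1 [order #1] limit_buy(price=99, qty=5): fills=none; bids=[#1:5@99] asks=[-]
After op 2 [order #2] limit_sell(price=96, qty=5): fills=#1x#2:5@99; bids=[-] asks=[-]
After op 3 [order #3] limit_sell(price=102, qty=1): fills=none; bids=[-] asks=[#3:1@102]
After op 4 cancel(order #3): fills=none; bids=[-] asks=[-]
After op 5 [order #4] limit_buy(price=99, qty=3): fills=none; bids=[#4:3@99] asks=[-]
After op 6 [order #5] market_sell(qty=8): fills=#4x#5:3@99; bids=[-] asks=[-]
After op 7 [order #6] limit_sell(price=105, qty=6): fills=none; bids=[-] asks=[#6:6@105]
After op 8 [order #7] limit_sell(price=96, qty=10): fills=none; bids=[-] asks=[#7:10@96 #6:6@105]
After op 9 cancel(order #7): fills=none; bids=[-] asks=[#6:6@105]
After op 10 cancel(order #2): fills=none; bids=[-] asks=[#6:6@105]

Answer: 3@99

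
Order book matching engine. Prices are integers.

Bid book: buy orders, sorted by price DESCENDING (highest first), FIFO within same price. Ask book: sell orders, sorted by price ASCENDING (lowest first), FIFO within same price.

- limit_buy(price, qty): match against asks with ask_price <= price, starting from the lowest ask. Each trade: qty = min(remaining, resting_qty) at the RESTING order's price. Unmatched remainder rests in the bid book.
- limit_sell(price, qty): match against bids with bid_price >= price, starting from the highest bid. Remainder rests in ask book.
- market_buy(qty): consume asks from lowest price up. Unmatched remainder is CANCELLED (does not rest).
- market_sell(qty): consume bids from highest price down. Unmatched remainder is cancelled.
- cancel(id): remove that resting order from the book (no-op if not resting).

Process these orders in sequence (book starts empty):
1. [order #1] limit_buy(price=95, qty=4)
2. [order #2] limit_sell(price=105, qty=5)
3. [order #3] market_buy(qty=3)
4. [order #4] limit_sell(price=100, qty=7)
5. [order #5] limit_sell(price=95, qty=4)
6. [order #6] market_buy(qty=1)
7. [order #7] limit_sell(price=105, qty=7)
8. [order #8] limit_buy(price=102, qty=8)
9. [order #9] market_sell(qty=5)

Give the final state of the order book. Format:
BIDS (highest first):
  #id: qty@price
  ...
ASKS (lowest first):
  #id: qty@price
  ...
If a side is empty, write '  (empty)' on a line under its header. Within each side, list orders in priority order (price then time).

Answer: BIDS (highest first):
  (empty)
ASKS (lowest first):
  #2: 2@105
  #7: 7@105

Derivation:
After op 1 [order #1] limit_buy(price=95, qty=4): fills=none; bids=[#1:4@95] asks=[-]
After op 2 [order #2] limit_sell(price=105, qty=5): fills=none; bids=[#1:4@95] asks=[#2:5@105]
After op 3 [order #3] market_buy(qty=3): fills=#3x#2:3@105; bids=[#1:4@95] asks=[#2:2@105]
After op 4 [order #4] limit_sell(price=100, qty=7): fills=none; bids=[#1:4@95] asks=[#4:7@100 #2:2@105]
After op 5 [order #5] limit_sell(price=95, qty=4): fills=#1x#5:4@95; bids=[-] asks=[#4:7@100 #2:2@105]
After op 6 [order #6] market_buy(qty=1): fills=#6x#4:1@100; bids=[-] asks=[#4:6@100 #2:2@105]
After op 7 [order #7] limit_sell(price=105, qty=7): fills=none; bids=[-] asks=[#4:6@100 #2:2@105 #7:7@105]
After op 8 [order #8] limit_buy(price=102, qty=8): fills=#8x#4:6@100; bids=[#8:2@102] asks=[#2:2@105 #7:7@105]
After op 9 [order #9] market_sell(qty=5): fills=#8x#9:2@102; bids=[-] asks=[#2:2@105 #7:7@105]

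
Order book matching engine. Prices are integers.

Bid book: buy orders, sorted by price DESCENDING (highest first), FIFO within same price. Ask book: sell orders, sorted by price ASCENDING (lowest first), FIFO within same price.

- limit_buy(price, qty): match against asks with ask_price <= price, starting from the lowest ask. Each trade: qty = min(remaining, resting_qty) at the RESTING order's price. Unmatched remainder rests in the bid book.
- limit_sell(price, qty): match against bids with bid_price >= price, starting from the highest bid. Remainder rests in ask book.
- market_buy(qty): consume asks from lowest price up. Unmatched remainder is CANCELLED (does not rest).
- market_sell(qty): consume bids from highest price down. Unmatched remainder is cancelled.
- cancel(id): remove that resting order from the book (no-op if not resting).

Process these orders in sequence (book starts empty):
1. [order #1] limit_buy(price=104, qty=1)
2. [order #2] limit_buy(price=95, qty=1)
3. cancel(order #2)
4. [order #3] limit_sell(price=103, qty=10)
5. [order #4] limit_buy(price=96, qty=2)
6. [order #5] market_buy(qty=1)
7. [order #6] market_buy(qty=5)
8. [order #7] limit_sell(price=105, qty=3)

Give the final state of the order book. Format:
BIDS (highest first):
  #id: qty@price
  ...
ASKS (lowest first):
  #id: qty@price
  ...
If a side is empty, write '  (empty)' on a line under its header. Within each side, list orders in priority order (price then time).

Answer: BIDS (highest first):
  #4: 2@96
ASKS (lowest first):
  #3: 3@103
  #7: 3@105

Derivation:
After op 1 [order #1] limit_buy(price=104, qty=1): fills=none; bids=[#1:1@104] asks=[-]
After op 2 [order #2] limit_buy(price=95, qty=1): fills=none; bids=[#1:1@104 #2:1@95] asks=[-]
After op 3 cancel(order #2): fills=none; bids=[#1:1@104] asks=[-]
After op 4 [order #3] limit_sell(price=103, qty=10): fills=#1x#3:1@104; bids=[-] asks=[#3:9@103]
After op 5 [order #4] limit_buy(price=96, qty=2): fills=none; bids=[#4:2@96] asks=[#3:9@103]
After op 6 [order #5] market_buy(qty=1): fills=#5x#3:1@103; bids=[#4:2@96] asks=[#3:8@103]
After op 7 [order #6] market_buy(qty=5): fills=#6x#3:5@103; bids=[#4:2@96] asks=[#3:3@103]
After op 8 [order #7] limit_sell(price=105, qty=3): fills=none; bids=[#4:2@96] asks=[#3:3@103 #7:3@105]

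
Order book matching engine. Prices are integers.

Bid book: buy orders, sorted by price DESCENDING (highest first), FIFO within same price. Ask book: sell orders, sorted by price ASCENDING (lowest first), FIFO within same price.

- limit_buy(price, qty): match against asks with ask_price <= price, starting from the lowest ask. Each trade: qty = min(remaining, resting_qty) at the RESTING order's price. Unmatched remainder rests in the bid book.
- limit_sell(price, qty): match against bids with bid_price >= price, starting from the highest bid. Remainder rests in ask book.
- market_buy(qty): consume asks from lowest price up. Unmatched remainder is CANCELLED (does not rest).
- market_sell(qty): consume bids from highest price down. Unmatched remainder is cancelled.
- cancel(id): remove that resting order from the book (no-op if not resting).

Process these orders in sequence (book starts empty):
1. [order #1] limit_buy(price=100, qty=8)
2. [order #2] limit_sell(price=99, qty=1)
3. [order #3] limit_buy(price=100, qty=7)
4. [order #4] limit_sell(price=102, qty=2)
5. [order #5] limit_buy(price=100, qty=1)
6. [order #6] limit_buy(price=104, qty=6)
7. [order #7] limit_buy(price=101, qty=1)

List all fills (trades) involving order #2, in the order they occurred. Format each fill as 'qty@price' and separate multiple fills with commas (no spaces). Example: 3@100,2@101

After op 1 [order #1] limit_buy(price=100, qty=8): fills=none; bids=[#1:8@100] asks=[-]
After op 2 [order #2] limit_sell(price=99, qty=1): fills=#1x#2:1@100; bids=[#1:7@100] asks=[-]
After op 3 [order #3] limit_buy(price=100, qty=7): fills=none; bids=[#1:7@100 #3:7@100] asks=[-]
After op 4 [order #4] limit_sell(price=102, qty=2): fills=none; bids=[#1:7@100 #3:7@100] asks=[#4:2@102]
After op 5 [order #5] limit_buy(price=100, qty=1): fills=none; bids=[#1:7@100 #3:7@100 #5:1@100] asks=[#4:2@102]
After op 6 [order #6] limit_buy(price=104, qty=6): fills=#6x#4:2@102; bids=[#6:4@104 #1:7@100 #3:7@100 #5:1@100] asks=[-]
After op 7 [order #7] limit_buy(price=101, qty=1): fills=none; bids=[#6:4@104 #7:1@101 #1:7@100 #3:7@100 #5:1@100] asks=[-]

Answer: 1@100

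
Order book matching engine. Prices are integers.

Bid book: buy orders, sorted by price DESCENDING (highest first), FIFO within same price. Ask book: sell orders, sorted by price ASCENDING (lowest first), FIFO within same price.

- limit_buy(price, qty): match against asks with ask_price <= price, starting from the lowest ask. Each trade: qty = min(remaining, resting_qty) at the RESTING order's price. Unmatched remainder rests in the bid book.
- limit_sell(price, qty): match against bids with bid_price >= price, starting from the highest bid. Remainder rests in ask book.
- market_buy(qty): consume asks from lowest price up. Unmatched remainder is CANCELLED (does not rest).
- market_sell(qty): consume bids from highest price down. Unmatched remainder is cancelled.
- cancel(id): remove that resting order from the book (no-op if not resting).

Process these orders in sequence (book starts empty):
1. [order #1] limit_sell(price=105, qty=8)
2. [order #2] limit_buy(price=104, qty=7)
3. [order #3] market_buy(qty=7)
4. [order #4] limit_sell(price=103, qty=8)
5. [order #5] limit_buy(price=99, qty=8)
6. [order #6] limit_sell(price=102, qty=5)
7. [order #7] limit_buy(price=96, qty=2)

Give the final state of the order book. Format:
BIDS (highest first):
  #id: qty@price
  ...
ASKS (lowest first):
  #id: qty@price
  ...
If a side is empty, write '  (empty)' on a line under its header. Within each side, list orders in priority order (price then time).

Answer: BIDS (highest first):
  #5: 8@99
  #7: 2@96
ASKS (lowest first):
  #6: 5@102
  #4: 1@103
  #1: 1@105

Derivation:
After op 1 [order #1] limit_sell(price=105, qty=8): fills=none; bids=[-] asks=[#1:8@105]
After op 2 [order #2] limit_buy(price=104, qty=7): fills=none; bids=[#2:7@104] asks=[#1:8@105]
After op 3 [order #3] market_buy(qty=7): fills=#3x#1:7@105; bids=[#2:7@104] asks=[#1:1@105]
After op 4 [order #4] limit_sell(price=103, qty=8): fills=#2x#4:7@104; bids=[-] asks=[#4:1@103 #1:1@105]
After op 5 [order #5] limit_buy(price=99, qty=8): fills=none; bids=[#5:8@99] asks=[#4:1@103 #1:1@105]
After op 6 [order #6] limit_sell(price=102, qty=5): fills=none; bids=[#5:8@99] asks=[#6:5@102 #4:1@103 #1:1@105]
After op 7 [order #7] limit_buy(price=96, qty=2): fills=none; bids=[#5:8@99 #7:2@96] asks=[#6:5@102 #4:1@103 #1:1@105]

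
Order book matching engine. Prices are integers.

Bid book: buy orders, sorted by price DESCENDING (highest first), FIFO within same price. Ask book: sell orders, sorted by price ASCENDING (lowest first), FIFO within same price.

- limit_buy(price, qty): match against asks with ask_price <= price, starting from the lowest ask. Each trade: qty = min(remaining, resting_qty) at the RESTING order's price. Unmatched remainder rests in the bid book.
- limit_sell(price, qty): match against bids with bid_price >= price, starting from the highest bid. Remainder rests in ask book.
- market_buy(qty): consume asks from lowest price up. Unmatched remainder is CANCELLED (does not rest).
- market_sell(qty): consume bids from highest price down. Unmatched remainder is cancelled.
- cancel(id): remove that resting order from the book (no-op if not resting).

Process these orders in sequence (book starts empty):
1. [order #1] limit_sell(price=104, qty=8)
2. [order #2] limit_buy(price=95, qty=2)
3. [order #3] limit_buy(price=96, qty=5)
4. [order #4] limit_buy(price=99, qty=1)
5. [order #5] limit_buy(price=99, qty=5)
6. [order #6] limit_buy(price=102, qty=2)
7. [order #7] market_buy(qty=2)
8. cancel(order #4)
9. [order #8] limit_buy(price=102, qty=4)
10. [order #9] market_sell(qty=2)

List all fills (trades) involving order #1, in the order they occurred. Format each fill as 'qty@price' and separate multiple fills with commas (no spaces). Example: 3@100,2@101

After op 1 [order #1] limit_sell(price=104, qty=8): fills=none; bids=[-] asks=[#1:8@104]
After op 2 [order #2] limit_buy(price=95, qty=2): fills=none; bids=[#2:2@95] asks=[#1:8@104]
After op 3 [order #3] limit_buy(price=96, qty=5): fills=none; bids=[#3:5@96 #2:2@95] asks=[#1:8@104]
After op 4 [order #4] limit_buy(price=99, qty=1): fills=none; bids=[#4:1@99 #3:5@96 #2:2@95] asks=[#1:8@104]
After op 5 [order #5] limit_buy(price=99, qty=5): fills=none; bids=[#4:1@99 #5:5@99 #3:5@96 #2:2@95] asks=[#1:8@104]
After op 6 [order #6] limit_buy(price=102, qty=2): fills=none; bids=[#6:2@102 #4:1@99 #5:5@99 #3:5@96 #2:2@95] asks=[#1:8@104]
After op 7 [order #7] market_buy(qty=2): fills=#7x#1:2@104; bids=[#6:2@102 #4:1@99 #5:5@99 #3:5@96 #2:2@95] asks=[#1:6@104]
After op 8 cancel(order #4): fills=none; bids=[#6:2@102 #5:5@99 #3:5@96 #2:2@95] asks=[#1:6@104]
After op 9 [order #8] limit_buy(price=102, qty=4): fills=none; bids=[#6:2@102 #8:4@102 #5:5@99 #3:5@96 #2:2@95] asks=[#1:6@104]
After op 10 [order #9] market_sell(qty=2): fills=#6x#9:2@102; bids=[#8:4@102 #5:5@99 #3:5@96 #2:2@95] asks=[#1:6@104]

Answer: 2@104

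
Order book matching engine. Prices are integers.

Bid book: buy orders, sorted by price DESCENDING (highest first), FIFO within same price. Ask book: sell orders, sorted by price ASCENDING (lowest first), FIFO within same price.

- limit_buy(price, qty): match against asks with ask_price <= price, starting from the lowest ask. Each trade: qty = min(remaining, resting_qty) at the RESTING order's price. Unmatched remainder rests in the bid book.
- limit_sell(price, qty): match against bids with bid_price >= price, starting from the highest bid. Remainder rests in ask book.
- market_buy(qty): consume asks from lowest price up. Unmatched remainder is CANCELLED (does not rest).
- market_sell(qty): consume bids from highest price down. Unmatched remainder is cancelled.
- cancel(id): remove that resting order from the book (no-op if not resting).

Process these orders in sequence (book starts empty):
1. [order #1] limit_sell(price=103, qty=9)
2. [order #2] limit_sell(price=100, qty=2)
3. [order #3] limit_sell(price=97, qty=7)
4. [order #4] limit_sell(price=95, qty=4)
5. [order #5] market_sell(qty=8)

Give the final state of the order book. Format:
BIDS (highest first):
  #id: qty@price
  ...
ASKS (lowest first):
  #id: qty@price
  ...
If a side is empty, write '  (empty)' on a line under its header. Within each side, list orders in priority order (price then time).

Answer: BIDS (highest first):
  (empty)
ASKS (lowest first):
  #4: 4@95
  #3: 7@97
  #2: 2@100
  #1: 9@103

Derivation:
After op 1 [order #1] limit_sell(price=103, qty=9): fills=none; bids=[-] asks=[#1:9@103]
After op 2 [order #2] limit_sell(price=100, qty=2): fills=none; bids=[-] asks=[#2:2@100 #1:9@103]
After op 3 [order #3] limit_sell(price=97, qty=7): fills=none; bids=[-] asks=[#3:7@97 #2:2@100 #1:9@103]
After op 4 [order #4] limit_sell(price=95, qty=4): fills=none; bids=[-] asks=[#4:4@95 #3:7@97 #2:2@100 #1:9@103]
After op 5 [order #5] market_sell(qty=8): fills=none; bids=[-] asks=[#4:4@95 #3:7@97 #2:2@100 #1:9@103]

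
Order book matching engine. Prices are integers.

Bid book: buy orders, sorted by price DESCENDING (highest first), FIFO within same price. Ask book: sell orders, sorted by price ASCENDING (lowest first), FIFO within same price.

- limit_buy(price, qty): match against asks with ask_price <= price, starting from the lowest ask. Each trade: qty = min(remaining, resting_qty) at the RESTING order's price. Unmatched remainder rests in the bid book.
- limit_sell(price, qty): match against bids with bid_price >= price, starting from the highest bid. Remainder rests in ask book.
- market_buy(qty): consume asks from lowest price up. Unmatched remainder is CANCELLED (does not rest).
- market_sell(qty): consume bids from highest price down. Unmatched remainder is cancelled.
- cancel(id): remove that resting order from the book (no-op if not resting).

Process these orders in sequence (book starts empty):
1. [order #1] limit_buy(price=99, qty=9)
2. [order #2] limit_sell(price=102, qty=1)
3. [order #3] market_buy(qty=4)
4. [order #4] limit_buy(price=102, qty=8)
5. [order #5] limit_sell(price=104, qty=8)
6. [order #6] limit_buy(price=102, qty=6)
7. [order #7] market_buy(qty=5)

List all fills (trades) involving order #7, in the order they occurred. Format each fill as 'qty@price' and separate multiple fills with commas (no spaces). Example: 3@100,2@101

After op 1 [order #1] limit_buy(price=99, qty=9): fills=none; bids=[#1:9@99] asks=[-]
After op 2 [order #2] limit_sell(price=102, qty=1): fills=none; bids=[#1:9@99] asks=[#2:1@102]
After op 3 [order #3] market_buy(qty=4): fills=#3x#2:1@102; bids=[#1:9@99] asks=[-]
After op 4 [order #4] limit_buy(price=102, qty=8): fills=none; bids=[#4:8@102 #1:9@99] asks=[-]
After op 5 [order #5] limit_sell(price=104, qty=8): fills=none; bids=[#4:8@102 #1:9@99] asks=[#5:8@104]
After op 6 [order #6] limit_buy(price=102, qty=6): fills=none; bids=[#4:8@102 #6:6@102 #1:9@99] asks=[#5:8@104]
After op 7 [order #7] market_buy(qty=5): fills=#7x#5:5@104; bids=[#4:8@102 #6:6@102 #1:9@99] asks=[#5:3@104]

Answer: 5@104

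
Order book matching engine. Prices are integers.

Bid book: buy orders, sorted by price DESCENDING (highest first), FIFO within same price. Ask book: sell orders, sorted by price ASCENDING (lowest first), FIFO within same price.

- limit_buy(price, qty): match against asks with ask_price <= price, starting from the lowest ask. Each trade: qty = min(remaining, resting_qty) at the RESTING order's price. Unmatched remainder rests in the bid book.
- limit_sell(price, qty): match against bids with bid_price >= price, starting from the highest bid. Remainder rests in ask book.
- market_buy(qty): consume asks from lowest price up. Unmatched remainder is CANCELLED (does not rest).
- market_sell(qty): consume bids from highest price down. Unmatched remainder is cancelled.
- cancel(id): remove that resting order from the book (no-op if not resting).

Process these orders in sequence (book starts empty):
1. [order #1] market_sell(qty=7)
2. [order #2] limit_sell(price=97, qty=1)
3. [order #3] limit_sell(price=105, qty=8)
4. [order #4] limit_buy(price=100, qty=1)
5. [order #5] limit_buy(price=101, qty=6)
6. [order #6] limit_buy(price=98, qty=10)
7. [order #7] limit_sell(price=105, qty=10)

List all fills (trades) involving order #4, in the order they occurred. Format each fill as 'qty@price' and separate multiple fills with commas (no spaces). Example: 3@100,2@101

After op 1 [order #1] market_sell(qty=7): fills=none; bids=[-] asks=[-]
After op 2 [order #2] limit_sell(price=97, qty=1): fills=none; bids=[-] asks=[#2:1@97]
After op 3 [order #3] limit_sell(price=105, qty=8): fills=none; bids=[-] asks=[#2:1@97 #3:8@105]
After op 4 [order #4] limit_buy(price=100, qty=1): fills=#4x#2:1@97; bids=[-] asks=[#3:8@105]
After op 5 [order #5] limit_buy(price=101, qty=6): fills=none; bids=[#5:6@101] asks=[#3:8@105]
After op 6 [order #6] limit_buy(price=98, qty=10): fills=none; bids=[#5:6@101 #6:10@98] asks=[#3:8@105]
After op 7 [order #7] limit_sell(price=105, qty=10): fills=none; bids=[#5:6@101 #6:10@98] asks=[#3:8@105 #7:10@105]

Answer: 1@97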